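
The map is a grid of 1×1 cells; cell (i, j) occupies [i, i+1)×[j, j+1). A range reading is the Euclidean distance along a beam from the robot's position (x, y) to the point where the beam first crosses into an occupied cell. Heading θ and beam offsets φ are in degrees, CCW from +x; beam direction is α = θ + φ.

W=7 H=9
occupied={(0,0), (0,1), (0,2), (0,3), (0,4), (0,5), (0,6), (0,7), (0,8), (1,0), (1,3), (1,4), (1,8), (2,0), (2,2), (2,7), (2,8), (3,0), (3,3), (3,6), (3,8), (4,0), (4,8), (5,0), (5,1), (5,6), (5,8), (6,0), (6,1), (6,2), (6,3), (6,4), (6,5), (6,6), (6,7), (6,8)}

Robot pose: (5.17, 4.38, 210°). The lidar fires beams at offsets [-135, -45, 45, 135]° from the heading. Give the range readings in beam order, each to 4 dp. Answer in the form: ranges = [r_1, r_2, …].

beam 1: φ=-135°, α=75°
  dir = (cos 75°, sin 75°) = (0.2588, 0.9659); from cell (5,4)
  next x-line at t=3.2069, next y-line at t=0.6419; Δt_x=3.8637, Δt_y=1.0353
    y: enter (5,5) at t=0.6419
    y: enter (5,6) at t=1.6771 ← occupied
  → r_1 = 1.6771
beam 2: φ=-45°, α=165°
  dir = (cos 165°, sin 165°) = (-0.9659, 0.2588); from cell (5,4)
  next x-line at t=0.1760, next y-line at t=2.3955; Δt_x=1.0353, Δt_y=3.8637
    x: enter (4,4) at t=0.1760
    x: enter (3,4) at t=1.2113
    x: enter (2,4) at t=2.2465
    y: enter (2,5) at t=2.3955
    x: enter (1,5) at t=3.2818
    x: enter (0,5) at t=4.3171 ← occupied
  → r_2 = 4.3171
beam 3: φ=45°, α=255°
  dir = (cos 255°, sin 255°) = (-0.2588, -0.9659); from cell (5,4)
  next x-line at t=0.6568, next y-line at t=0.3934; Δt_x=3.8637, Δt_y=1.0353
    y: enter (5,3) at t=0.3934
    x: enter (4,3) at t=0.6568
    y: enter (4,2) at t=1.4287
    y: enter (4,1) at t=2.4640
    y: enter (4,0) at t=3.4992 ← occupied
  → r_3 = 3.4992
beam 4: φ=135°, α=345°
  dir = (cos 345°, sin 345°) = (0.9659, -0.2588); from cell (5,4)
  next x-line at t=0.8593, next y-line at t=1.4682; Δt_x=1.0353, Δt_y=3.8637
    x: enter (6,4) at t=0.8593 ← occupied
  → r_4 = 0.8593

ranges = [1.6771, 4.3171, 3.4992, 0.8593]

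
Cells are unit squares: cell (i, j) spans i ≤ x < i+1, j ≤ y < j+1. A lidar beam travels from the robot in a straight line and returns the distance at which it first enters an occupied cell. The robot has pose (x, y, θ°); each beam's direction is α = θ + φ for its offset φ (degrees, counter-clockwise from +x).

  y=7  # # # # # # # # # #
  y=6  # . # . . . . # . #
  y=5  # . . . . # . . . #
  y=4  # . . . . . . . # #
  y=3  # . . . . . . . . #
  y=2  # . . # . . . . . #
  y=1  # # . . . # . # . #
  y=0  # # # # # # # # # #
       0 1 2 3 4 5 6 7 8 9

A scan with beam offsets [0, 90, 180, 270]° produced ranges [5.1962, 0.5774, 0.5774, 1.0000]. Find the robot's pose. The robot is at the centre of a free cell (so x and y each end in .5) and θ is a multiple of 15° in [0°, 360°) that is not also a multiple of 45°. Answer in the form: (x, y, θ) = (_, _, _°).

Enumerate (i+0.5, j+0.5, θ) over the 40 free cells and 16 admissible headings. For each, cast all 4 beams and compare to the given ranges.
  (8.5, 2.5, 75°): beam 1 = 1.5529 ≠ 5.1962 ✗
  (4.5, 2.5, 60°): beam 1 = 2.8868 ≠ 5.1962 ✗
  (4.5, 3.5, 300°): beam 1 = 1.7321 ≠ 5.1962 ✗
  (6.5, 5.5, 195°): beam 1 = 0.5176 ≠ 5.1962 ✗
  (2.5, 1.5, 255°): beam 1 = 0.5176 ≠ 5.1962 ✗
  …
  (8.5, 5.5, 210°): r_1=5.1962, r_2=0.5774, r_3=0.5774, r_4=1.0000 — all match ✓
No second candidate reproduces the full scan.

(x, y, θ) = (8.5, 5.5, 210°)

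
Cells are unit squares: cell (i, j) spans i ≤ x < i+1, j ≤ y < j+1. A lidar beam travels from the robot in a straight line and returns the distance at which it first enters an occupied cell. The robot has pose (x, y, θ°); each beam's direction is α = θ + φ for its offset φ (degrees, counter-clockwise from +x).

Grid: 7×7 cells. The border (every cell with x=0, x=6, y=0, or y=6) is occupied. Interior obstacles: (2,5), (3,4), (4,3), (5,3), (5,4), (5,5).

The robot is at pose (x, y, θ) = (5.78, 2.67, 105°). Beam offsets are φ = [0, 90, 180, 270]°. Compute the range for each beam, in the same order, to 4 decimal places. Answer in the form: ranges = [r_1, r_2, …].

beam 1: φ=0°, α=105°
  direction (-0.2588, 0.9659); cell (5,2); t to first gridline: x 3.0137, y 0.3416 (then +3.8637 / +1.0353)
    (5,3) via y @ 0.3416  # hit
  → r_1 = 0.3416
beam 2: φ=90°, α=195°
  direction (-0.9659, -0.2588); cell (5,2); t to first gridline: x 0.8075, y 2.5887 (then +1.0353 / +3.8637)
    (4,2) via x @ 0.8075
    (3,2) via x @ 1.8428
    (3,1) via y @ 2.5887
    (2,1) via x @ 2.8781
    (1,1) via x @ 3.9133
    (0,1) via x @ 4.9486  # hit
  → r_2 = 4.9486
beam 3: φ=180°, α=285°
  direction (0.2588, -0.9659); cell (5,2); t to first gridline: x 0.8500, y 0.6936 (then +3.8637 / +1.0353)
    (5,1) via y @ 0.6936
    (6,1) via x @ 0.8500  # hit
  → r_3 = 0.8500
beam 4: φ=270°, α=15°
  direction (0.9659, 0.2588); cell (5,2); t to first gridline: x 0.2278, y 1.2750 (then +1.0353 / +3.8637)
    (6,2) via x @ 0.2278  # hit
  → r_4 = 0.2278

ranges = [0.3416, 4.9486, 0.8500, 0.2278]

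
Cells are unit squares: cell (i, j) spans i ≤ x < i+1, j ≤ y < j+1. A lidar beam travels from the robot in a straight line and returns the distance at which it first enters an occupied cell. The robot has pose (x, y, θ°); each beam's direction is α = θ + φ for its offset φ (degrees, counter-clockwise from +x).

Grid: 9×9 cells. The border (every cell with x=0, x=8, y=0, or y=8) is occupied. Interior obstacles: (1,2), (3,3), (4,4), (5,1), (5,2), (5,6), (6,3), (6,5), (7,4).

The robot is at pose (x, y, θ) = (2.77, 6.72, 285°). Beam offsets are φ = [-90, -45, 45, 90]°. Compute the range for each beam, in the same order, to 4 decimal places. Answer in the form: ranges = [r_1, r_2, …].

ranges = [1.8324, 3.5400, 4.8844, 4.9455]

beam 1: φ=-90°, α=195°
  d=(-0.9659,-0.2588)  start (2,6)  tX=0.7972 tY=2.7819  stride 1/|dx|=1.0353 1/|dy|=3.8637
    cross x-line → (1,6), t=0.7972
    cross x-line → (0,6), t=1.8324 (wall)
  → r_1 = 1.8324
beam 2: φ=-45°, α=240°
  d=(-0.5000,-0.8660)  start (2,6)  tX=1.5400 tY=0.8314  stride 1/|dx|=2.0000 1/|dy|=1.1547
    cross y-line → (2,5), t=0.8314
    cross x-line → (1,5), t=1.5400
    cross y-line → (1,4), t=1.9861
    cross y-line → (1,3), t=3.1408
    cross x-line → (0,3), t=3.5400 (wall)
  → r_2 = 3.5400
beam 3: φ=45°, α=330°
  d=(0.8660,-0.5000)  start (2,6)  tX=0.2656 tY=1.4400  stride 1/|dx|=1.1547 1/|dy|=2.0000
    cross x-line → (3,6), t=0.2656
    cross x-line → (4,6), t=1.4203
    cross y-line → (4,5), t=1.4400
    cross x-line → (5,5), t=2.5750
    cross y-line → (5,4), t=3.4400
    cross x-line → (6,4), t=3.7297
    cross x-line → (7,4), t=4.8844 (wall)
  → r_3 = 4.8844
beam 4: φ=90°, α=15°
  d=(0.9659,0.2588)  start (2,6)  tX=0.2381 tY=1.0818  stride 1/|dx|=1.0353 1/|dy|=3.8637
    cross x-line → (3,6), t=0.2381
    cross y-line → (3,7), t=1.0818
    cross x-line → (4,7), t=1.2734
    cross x-line → (5,7), t=2.3087
    cross x-line → (6,7), t=3.3439
    cross x-line → (7,7), t=4.3792
    cross y-line → (7,8), t=4.9455 (wall)
  → r_4 = 4.9455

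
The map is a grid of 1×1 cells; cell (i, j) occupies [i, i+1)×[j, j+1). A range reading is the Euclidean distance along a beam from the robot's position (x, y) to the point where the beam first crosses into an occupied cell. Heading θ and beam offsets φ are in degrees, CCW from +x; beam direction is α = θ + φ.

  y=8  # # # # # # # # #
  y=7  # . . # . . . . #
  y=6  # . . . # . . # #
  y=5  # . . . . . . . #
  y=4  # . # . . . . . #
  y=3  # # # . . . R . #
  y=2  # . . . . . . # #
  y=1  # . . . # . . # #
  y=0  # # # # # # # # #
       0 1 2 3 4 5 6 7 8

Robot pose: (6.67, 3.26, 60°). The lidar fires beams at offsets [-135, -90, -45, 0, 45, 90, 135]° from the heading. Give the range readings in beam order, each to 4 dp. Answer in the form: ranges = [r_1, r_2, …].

ranges = [1.2750, 0.5200, 1.3769, 2.6600, 4.9072, 6.5472, 5.8700]

beam 1: φ=-135°, α=285°
  cosα=0.2588 sinα=-0.9659 | (6,3) | tMaxX 1.2750 tMaxY 0.2692 | tΔX 3.8637 tΔY 1.0353
    t=0.2692 [y] (6,2)
    t=1.2750 [x] (7,2) — stop
  → r_1 = 1.2750
beam 2: φ=-90°, α=330°
  cosα=0.8660 sinα=-0.5000 | (6,3) | tMaxX 0.3811 tMaxY 0.5200 | tΔX 1.1547 tΔY 2.0000
    t=0.3811 [x] (7,3)
    t=0.5200 [y] (7,2) — stop
  → r_2 = 0.5200
beam 3: φ=-45°, α=15°
  cosα=0.9659 sinα=0.2588 | (6,3) | tMaxX 0.3416 tMaxY 2.8591 | tΔX 1.0353 tΔY 3.8637
    t=0.3416 [x] (7,3)
    t=1.3769 [x] (8,3) — stop
  → r_3 = 1.3769
beam 4: φ=0°, α=60°
  cosα=0.5000 sinα=0.8660 | (6,3) | tMaxX 0.6600 tMaxY 0.8545 | tΔX 2.0000 tΔY 1.1547
    t=0.6600 [x] (7,3)
    t=0.8545 [y] (7,4)
    t=2.0092 [y] (7,5)
    t=2.6600 [x] (8,5) — stop
  → r_4 = 2.6600
beam 5: φ=45°, α=105°
  cosα=-0.2588 sinα=0.9659 | (6,3) | tMaxX 2.5887 tMaxY 0.7661 | tΔX 3.8637 tΔY 1.0353
    t=0.7661 [y] (6,4)
    t=1.8014 [y] (6,5)
    t=2.5887 [x] (5,5)
    t=2.8367 [y] (5,6)
    t=3.8719 [y] (5,7)
    t=4.9072 [y] (5,8) — stop
  → r_5 = 4.9072
beam 6: φ=90°, α=150°
  cosα=-0.8660 sinα=0.5000 | (6,3) | tMaxX 0.7736 tMaxY 1.4800 | tΔX 1.1547 tΔY 2.0000
    t=0.7736 [x] (5,3)
    t=1.4800 [y] (5,4)
    t=1.9283 [x] (4,4)
    t=3.0831 [x] (3,4)
    t=3.4800 [y] (3,5)
    t=4.2378 [x] (2,5)
    t=5.3925 [x] (1,5)
    t=5.4800 [y] (1,6)
    t=6.5472 [x] (0,6) — stop
  → r_6 = 6.5472
beam 7: φ=135°, α=195°
  cosα=-0.9659 sinα=-0.2588 | (6,3) | tMaxX 0.6936 tMaxY 1.0046 | tΔX 1.0353 tΔY 3.8637
    t=0.6936 [x] (5,3)
    t=1.0046 [y] (5,2)
    t=1.7289 [x] (4,2)
    t=2.7642 [x] (3,2)
    t=3.7995 [x] (2,2)
    t=4.8347 [x] (1,2)
    t=4.8683 [y] (1,1)
    t=5.8700 [x] (0,1) — stop
  → r_7 = 5.8700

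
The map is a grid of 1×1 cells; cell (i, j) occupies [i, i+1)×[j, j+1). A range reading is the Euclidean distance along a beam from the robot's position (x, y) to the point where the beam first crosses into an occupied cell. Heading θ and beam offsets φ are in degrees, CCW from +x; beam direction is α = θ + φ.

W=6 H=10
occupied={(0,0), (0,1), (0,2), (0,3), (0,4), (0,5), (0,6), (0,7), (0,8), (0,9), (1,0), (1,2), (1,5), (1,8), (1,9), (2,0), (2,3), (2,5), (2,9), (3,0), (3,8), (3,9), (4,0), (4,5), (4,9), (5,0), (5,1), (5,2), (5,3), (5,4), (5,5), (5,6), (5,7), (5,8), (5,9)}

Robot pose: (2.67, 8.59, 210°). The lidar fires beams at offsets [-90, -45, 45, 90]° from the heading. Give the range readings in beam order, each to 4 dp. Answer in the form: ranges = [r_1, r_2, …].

beam 1: φ=-90°, α=120°
  direction (-0.5000, 0.8660); cell (2,8); t to first gridline: x 1.3400, y 0.4734 (then +2.0000 / +1.1547)
    (2,9) via y @ 0.4734  # hit
  → r_1 = 0.4734
beam 2: φ=-45°, α=165°
  direction (-0.9659, 0.2588); cell (2,8); t to first gridline: x 0.6936, y 1.5841 (then +1.0353 / +3.8637)
    (1,8) via x @ 0.6936  # hit
  → r_2 = 0.6936
beam 3: φ=45°, α=255°
  direction (-0.2588, -0.9659); cell (2,8); t to first gridline: x 2.5887, y 0.6108 (then +3.8637 / +1.0353)
    (2,7) via y @ 0.6108
    (2,6) via y @ 1.6461
    (1,6) via x @ 2.5887
    (1,5) via y @ 2.6814  # hit
  → r_3 = 2.6814
beam 4: φ=90°, α=300°
  direction (0.5000, -0.8660); cell (2,8); t to first gridline: x 0.6600, y 0.6813 (then +2.0000 / +1.1547)
    (3,8) via x @ 0.6600  # hit
  → r_4 = 0.6600

ranges = [0.4734, 0.6936, 2.6814, 0.6600]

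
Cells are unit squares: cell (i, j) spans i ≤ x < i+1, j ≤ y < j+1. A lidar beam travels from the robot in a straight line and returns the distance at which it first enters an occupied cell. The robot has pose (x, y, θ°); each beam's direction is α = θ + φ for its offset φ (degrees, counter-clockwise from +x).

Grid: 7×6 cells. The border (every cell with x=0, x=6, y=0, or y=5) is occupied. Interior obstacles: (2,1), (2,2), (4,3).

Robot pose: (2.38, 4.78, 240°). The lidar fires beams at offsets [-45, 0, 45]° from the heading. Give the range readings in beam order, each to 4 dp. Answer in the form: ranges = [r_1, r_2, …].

ranges = [1.4287, 2.7600, 1.8428]

beam 1: φ=-45°, α=195°
  d=(-0.9659,-0.2588)  start (2,4)  tX=0.3934 tY=3.0137  stride 1/|dx|=1.0353 1/|dy|=3.8637
    cross x-line → (1,4), t=0.3934
    cross x-line → (0,4), t=1.4287 (wall)
  → r_1 = 1.4287
beam 2: φ=0°, α=240°
  d=(-0.5000,-0.8660)  start (2,4)  tX=0.7600 tY=0.9007  stride 1/|dx|=2.0000 1/|dy|=1.1547
    cross x-line → (1,4), t=0.7600
    cross y-line → (1,3), t=0.9007
    cross y-line → (1,2), t=2.0554
    cross x-line → (0,2), t=2.7600 (wall)
  → r_2 = 2.7600
beam 3: φ=45°, α=285°
  d=(0.2588,-0.9659)  start (2,4)  tX=2.3955 tY=0.8075  stride 1/|dx|=3.8637 1/|dy|=1.0353
    cross y-line → (2,3), t=0.8075
    cross y-line → (2,2), t=1.8428 (wall)
  → r_3 = 1.8428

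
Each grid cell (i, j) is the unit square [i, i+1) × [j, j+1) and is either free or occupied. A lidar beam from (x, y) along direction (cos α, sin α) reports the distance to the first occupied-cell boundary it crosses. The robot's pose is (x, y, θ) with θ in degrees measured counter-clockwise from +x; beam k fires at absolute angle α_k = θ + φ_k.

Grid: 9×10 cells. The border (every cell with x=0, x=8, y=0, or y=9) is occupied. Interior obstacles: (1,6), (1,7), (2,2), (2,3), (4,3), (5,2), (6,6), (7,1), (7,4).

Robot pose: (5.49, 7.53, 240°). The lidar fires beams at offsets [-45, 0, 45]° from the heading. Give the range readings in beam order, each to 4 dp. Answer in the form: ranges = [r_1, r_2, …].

ranges = [3.6131, 4.9800, 5.8342]

beam 1: φ=-45°, α=195°
  dir = (cos 195°, sin 195°) = (-0.9659, -0.2588); from cell (5,7)
  next x-line at t=0.5073, next y-line at t=2.0478; Δt_x=1.0353, Δt_y=3.8637
    x: enter (4,7) at t=0.5073
    x: enter (3,7) at t=1.5426
    y: enter (3,6) at t=2.0478
    x: enter (2,6) at t=2.5778
    x: enter (1,6) at t=3.6131 ← occupied
  → r_1 = 3.6131
beam 2: φ=0°, α=240°
  dir = (cos 240°, sin 240°) = (-0.5000, -0.8660); from cell (5,7)
  next x-line at t=0.9800, next y-line at t=0.6120; Δt_x=2.0000, Δt_y=1.1547
    y: enter (5,6) at t=0.6120
    x: enter (4,6) at t=0.9800
    y: enter (4,5) at t=1.7667
    y: enter (4,4) at t=2.9214
    x: enter (3,4) at t=2.9800
    y: enter (3,3) at t=4.0761
    x: enter (2,3) at t=4.9800 ← occupied
  → r_2 = 4.9800
beam 3: φ=45°, α=285°
  dir = (cos 285°, sin 285°) = (0.2588, -0.9659); from cell (5,7)
  next x-line at t=1.9705, next y-line at t=0.5487; Δt_x=3.8637, Δt_y=1.0353
    y: enter (5,6) at t=0.5487
    y: enter (5,5) at t=1.5840
    x: enter (6,5) at t=1.9705
    y: enter (6,4) at t=2.6192
    y: enter (6,3) at t=3.6545
    y: enter (6,2) at t=4.6898
    y: enter (6,1) at t=5.7251
    x: enter (7,1) at t=5.8342 ← occupied
  → r_3 = 5.8342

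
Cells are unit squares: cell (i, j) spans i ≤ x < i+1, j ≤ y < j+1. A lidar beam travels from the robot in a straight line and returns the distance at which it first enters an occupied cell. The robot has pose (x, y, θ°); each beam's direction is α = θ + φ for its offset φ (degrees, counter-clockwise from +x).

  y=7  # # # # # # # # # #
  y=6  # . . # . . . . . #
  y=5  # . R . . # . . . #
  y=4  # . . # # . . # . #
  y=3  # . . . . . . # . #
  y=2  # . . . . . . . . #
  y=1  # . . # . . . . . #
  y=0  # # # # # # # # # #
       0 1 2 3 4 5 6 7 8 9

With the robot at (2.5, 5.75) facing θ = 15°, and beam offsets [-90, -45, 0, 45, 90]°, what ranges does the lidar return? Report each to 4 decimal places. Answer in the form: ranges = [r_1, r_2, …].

beam 1: φ=-90°, α=285°
  direction (0.2588, -0.9659); cell (2,5); t to first gridline: x 1.9319, y 0.7765 (then +3.8637 / +1.0353)
    (2,4) via y @ 0.7765
    (2,3) via y @ 1.8117
    (3,3) via x @ 1.9319
    (3,2) via y @ 2.8470
    (3,1) via y @ 3.8823  # hit
  → r_1 = 3.8823
beam 2: φ=-45°, α=330°
  direction (0.8660, -0.5000); cell (2,5); t to first gridline: x 0.5774, y 1.5000 (then +1.1547 / +2.0000)
    (3,5) via x @ 0.5774
    (3,4) via y @ 1.5000  # hit
  → r_2 = 1.5000
beam 3: φ=0°, α=15°
  direction (0.9659, 0.2588); cell (2,5); t to first gridline: x 0.5176, y 0.9659 (then +1.0353 / +3.8637)
    (3,5) via x @ 0.5176
    (3,6) via y @ 0.9659  # hit
  → r_3 = 0.9659
beam 4: φ=45°, α=60°
  direction (0.5000, 0.8660); cell (2,5); t to first gridline: x 1.0000, y 0.2887 (then +2.0000 / +1.1547)
    (2,6) via y @ 0.2887
    (3,6) via x @ 1.0000  # hit
  → r_4 = 1.0000
beam 5: φ=90°, α=105°
  direction (-0.2588, 0.9659); cell (2,5); t to first gridline: x 1.9319, y 0.2588 (then +3.8637 / +1.0353)
    (2,6) via y @ 0.2588
    (2,7) via y @ 1.2941  # hit
  → r_5 = 1.2941

ranges = [3.8823, 1.5000, 0.9659, 1.0000, 1.2941]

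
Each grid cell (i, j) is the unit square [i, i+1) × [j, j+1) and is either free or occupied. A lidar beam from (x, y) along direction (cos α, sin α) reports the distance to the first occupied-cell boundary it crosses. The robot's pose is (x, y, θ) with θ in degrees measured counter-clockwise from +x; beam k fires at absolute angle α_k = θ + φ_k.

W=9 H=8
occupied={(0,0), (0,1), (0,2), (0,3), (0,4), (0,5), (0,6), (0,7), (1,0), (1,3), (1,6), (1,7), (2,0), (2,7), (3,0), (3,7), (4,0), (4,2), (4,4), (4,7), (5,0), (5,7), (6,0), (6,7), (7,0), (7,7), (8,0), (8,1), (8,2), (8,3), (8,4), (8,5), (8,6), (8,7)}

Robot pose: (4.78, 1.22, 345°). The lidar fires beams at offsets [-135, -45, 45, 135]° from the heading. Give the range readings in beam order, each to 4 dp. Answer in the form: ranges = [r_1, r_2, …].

beam 1: φ=-135°, α=210°
  dir = (cos 210°, sin 210°) = (-0.8660, -0.5000); from cell (4,1)
  next x-line at t=0.9007, next y-line at t=0.4400; Δt_x=1.1547, Δt_y=2.0000
    y: enter (4,0) at t=0.4400 ← occupied
  → r_1 = 0.4400
beam 2: φ=-45°, α=300°
  dir = (cos 300°, sin 300°) = (0.5000, -0.8660); from cell (4,1)
  next x-line at t=0.4400, next y-line at t=0.2540; Δt_x=2.0000, Δt_y=1.1547
    y: enter (4,0) at t=0.2540 ← occupied
  → r_2 = 0.2540
beam 3: φ=45°, α=30°
  dir = (cos 30°, sin 30°) = (0.8660, 0.5000); from cell (4,1)
  next x-line at t=0.2540, next y-line at t=1.5600; Δt_x=1.1547, Δt_y=2.0000
    x: enter (5,1) at t=0.2540
    x: enter (6,1) at t=1.4087
    y: enter (6,2) at t=1.5600
    x: enter (7,2) at t=2.5634
    y: enter (7,3) at t=3.5600
    x: enter (8,3) at t=3.7181 ← occupied
  → r_3 = 3.7181
beam 4: φ=135°, α=120°
  dir = (cos 120°, sin 120°) = (-0.5000, 0.8660); from cell (4,1)
  next x-line at t=1.5600, next y-line at t=0.9007; Δt_x=2.0000, Δt_y=1.1547
    y: enter (4,2) at t=0.9007 ← occupied
  → r_4 = 0.9007

ranges = [0.4400, 0.2540, 3.7181, 0.9007]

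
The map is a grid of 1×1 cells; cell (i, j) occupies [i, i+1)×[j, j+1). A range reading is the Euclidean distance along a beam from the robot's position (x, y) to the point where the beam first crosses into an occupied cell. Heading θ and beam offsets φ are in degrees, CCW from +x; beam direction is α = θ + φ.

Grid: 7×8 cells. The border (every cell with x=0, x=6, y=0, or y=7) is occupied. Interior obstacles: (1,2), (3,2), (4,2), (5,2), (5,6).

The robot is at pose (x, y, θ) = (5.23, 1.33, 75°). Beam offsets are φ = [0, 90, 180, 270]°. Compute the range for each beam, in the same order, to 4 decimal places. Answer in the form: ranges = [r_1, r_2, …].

beam 1: φ=0°, α=75°
  direction (0.2588, 0.9659); cell (5,1); t to first gridline: x 2.9751, y 0.6936 (then +3.8637 / +1.0353)
    (5,2) via y @ 0.6936  # hit
  → r_1 = 0.6936
beam 2: φ=90°, α=165°
  direction (-0.9659, 0.2588); cell (5,1); t to first gridline: x 0.2381, y 2.5887 (then +1.0353 / +3.8637)
    (4,1) via x @ 0.2381
    (3,1) via x @ 1.2734
    (2,1) via x @ 2.3087
    (2,2) via y @ 2.5887
    (1,2) via x @ 3.3439  # hit
  → r_2 = 3.3439
beam 3: φ=180°, α=255°
  direction (-0.2588, -0.9659); cell (5,1); t to first gridline: x 0.8887, y 0.3416 (then +3.8637 / +1.0353)
    (5,0) via y @ 0.3416  # hit
  → r_3 = 0.3416
beam 4: φ=270°, α=345°
  direction (0.9659, -0.2588); cell (5,1); t to first gridline: x 0.7972, y 1.2750 (then +1.0353 / +3.8637)
    (6,1) via x @ 0.7972  # hit
  → r_4 = 0.7972

ranges = [0.6936, 3.3439, 0.3416, 0.7972]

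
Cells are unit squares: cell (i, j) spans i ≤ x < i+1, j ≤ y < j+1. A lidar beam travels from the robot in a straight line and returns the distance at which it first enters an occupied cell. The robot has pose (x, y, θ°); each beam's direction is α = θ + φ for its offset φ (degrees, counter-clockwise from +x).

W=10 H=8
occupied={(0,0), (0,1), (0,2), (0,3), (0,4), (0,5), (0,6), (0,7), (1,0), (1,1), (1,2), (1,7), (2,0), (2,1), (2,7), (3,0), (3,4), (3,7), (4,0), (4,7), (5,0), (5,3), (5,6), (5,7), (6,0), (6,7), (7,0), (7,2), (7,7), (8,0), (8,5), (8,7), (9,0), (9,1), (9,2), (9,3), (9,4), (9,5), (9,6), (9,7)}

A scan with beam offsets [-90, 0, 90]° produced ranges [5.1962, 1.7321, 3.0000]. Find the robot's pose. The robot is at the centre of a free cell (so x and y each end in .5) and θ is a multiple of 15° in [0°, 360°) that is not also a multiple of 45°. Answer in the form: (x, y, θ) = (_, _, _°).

(x, y, θ) = (5.5, 2.5, 240°)

The pose lattice has 40·16 = 640 candidates. Test each by forward raycasting.
  (3.5, 5.5, 75°): beam 1 = 5.6940 ≠ 5.1962 ✗
  (3.5, 2.5, 75°): beam 1 = 5.6940 ≠ 5.1962 ✗
  (6.5, 2.5, 75°): beam 1 = 0.5176 ≠ 5.1962 ✗
  (1.5, 6.5, 255°): beam 1 = 0.5176 ≠ 5.1962 ✗
  (1.5, 3.5, 345°): beam 1 = 0.5176 ≠ 5.1962 ✗
  …
  (5.5, 2.5, 240°): r_1=5.1962, r_2=1.7321, r_3=3.0000 — all match ✓
Only this pose fits every beam.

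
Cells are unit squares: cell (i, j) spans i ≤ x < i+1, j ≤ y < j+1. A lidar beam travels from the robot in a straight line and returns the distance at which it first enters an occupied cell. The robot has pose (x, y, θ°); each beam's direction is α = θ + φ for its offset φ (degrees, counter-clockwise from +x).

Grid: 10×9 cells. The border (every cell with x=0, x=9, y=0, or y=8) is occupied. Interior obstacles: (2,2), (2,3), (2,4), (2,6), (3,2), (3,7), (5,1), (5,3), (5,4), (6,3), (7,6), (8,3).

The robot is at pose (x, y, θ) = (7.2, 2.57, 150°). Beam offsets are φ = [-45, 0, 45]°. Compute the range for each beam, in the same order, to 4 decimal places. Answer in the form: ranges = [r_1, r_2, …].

ranges = [0.7727, 0.8600, 2.2023]

beam 1: φ=-45°, α=105°
  direction (-0.2588, 0.9659); cell (7,2); t to first gridline: x 0.7727, y 0.4452 (then +3.8637 / +1.0353)
    (7,3) via y @ 0.4452
    (6,3) via x @ 0.7727  # hit
  → r_1 = 0.7727
beam 2: φ=0°, α=150°
  direction (-0.8660, 0.5000); cell (7,2); t to first gridline: x 0.2309, y 0.8600 (then +1.1547 / +2.0000)
    (6,2) via x @ 0.2309
    (6,3) via y @ 0.8600  # hit
  → r_2 = 0.8600
beam 3: φ=45°, α=195°
  direction (-0.9659, -0.2588); cell (7,2); t to first gridline: x 0.2071, y 2.2023 (then +1.0353 / +3.8637)
    (6,2) via x @ 0.2071
    (5,2) via x @ 1.2423
    (5,1) via y @ 2.2023  # hit
  → r_3 = 2.2023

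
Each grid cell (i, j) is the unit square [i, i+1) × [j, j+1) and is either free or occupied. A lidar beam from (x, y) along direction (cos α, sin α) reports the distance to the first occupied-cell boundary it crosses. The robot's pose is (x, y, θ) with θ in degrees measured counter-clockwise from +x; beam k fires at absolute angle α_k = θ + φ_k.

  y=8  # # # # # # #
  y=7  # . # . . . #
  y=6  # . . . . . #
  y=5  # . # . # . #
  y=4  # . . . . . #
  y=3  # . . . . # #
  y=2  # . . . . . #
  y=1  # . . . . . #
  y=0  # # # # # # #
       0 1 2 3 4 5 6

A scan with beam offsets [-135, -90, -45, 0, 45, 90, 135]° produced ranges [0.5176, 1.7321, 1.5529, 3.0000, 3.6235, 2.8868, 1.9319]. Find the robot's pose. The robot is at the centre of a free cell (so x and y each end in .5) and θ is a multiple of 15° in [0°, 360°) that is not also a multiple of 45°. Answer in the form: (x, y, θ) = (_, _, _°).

The pose lattice has 31·16 = 496 candidates. Test each by forward raycasting.
  (4.5, 3.5, 240°): beam 1 = 1.5529 ≠ 0.5176 ✗
  (3.5, 4.5, 210°): beam 1 = 3.6235 ≠ 0.5176 ✗
  (1.5, 4.5, 300°): beam 2 = 0.5774 ≠ 1.7321 ✗
  (3.5, 7.5, 150°): beam 1 = 1.9319 ≠ 0.5176 ✗
  …
  (2.5, 4.5, 240°): r_1=0.5176, r_2=1.7321, r_3=1.5529, r_4=3.0000, r_5=3.6235, r_6=2.8868, r_7=1.9319 — all match ✓
No second candidate reproduces the full scan.

(x, y, θ) = (2.5, 4.5, 240°)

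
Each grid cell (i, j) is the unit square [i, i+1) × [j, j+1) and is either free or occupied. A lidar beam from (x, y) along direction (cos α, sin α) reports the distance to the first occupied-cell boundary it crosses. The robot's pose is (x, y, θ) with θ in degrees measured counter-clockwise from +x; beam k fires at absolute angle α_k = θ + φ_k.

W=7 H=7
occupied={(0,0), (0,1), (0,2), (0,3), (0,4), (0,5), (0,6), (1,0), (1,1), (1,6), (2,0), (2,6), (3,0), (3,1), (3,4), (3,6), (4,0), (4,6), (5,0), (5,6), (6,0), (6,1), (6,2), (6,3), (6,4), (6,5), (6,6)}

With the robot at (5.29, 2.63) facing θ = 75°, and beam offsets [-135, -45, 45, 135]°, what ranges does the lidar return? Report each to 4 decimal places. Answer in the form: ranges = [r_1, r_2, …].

beam 1: φ=-135°, α=300°
  direction (0.5000, -0.8660); cell (5,2); t to first gridline: x 1.4200, y 0.7275 (then +2.0000 / +1.1547)
    (5,1) via y @ 0.7275
    (6,1) via x @ 1.4200  # hit
  → r_1 = 1.4200
beam 2: φ=-45°, α=30°
  direction (0.8660, 0.5000); cell (5,2); t to first gridline: x 0.8198, y 0.7400 (then +1.1547 / +2.0000)
    (5,3) via y @ 0.7400
    (6,3) via x @ 0.8198  # hit
  → r_2 = 0.8198
beam 3: φ=45°, α=120°
  direction (-0.5000, 0.8660); cell (5,2); t to first gridline: x 0.5800, y 0.4272 (then +2.0000 / +1.1547)
    (5,3) via y @ 0.4272
    (4,3) via x @ 0.5800
    (4,4) via y @ 1.5819
    (3,4) via x @ 2.5800  # hit
  → r_3 = 2.5800
beam 4: φ=135°, α=210°
  direction (-0.8660, -0.5000); cell (5,2); t to first gridline: x 0.3349, y 1.2600 (then +1.1547 / +2.0000)
    (4,2) via x @ 0.3349
    (4,1) via y @ 1.2600
    (3,1) via x @ 1.4896  # hit
  → r_4 = 1.4896

ranges = [1.4200, 0.8198, 2.5800, 1.4896]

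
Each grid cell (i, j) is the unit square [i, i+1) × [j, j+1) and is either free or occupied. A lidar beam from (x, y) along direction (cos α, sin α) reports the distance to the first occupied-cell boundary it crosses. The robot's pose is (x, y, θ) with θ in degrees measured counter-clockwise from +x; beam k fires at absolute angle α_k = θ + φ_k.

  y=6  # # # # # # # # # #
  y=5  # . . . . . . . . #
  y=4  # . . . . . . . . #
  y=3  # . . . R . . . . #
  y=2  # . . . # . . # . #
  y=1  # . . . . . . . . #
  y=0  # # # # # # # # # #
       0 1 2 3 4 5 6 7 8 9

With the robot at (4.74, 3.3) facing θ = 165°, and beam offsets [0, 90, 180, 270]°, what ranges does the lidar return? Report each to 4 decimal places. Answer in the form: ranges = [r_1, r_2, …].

ranges = [3.8719, 0.3106, 2.3397, 2.7952]

beam 1: φ=0°, α=165°
  d=(-0.9659,0.2588)  start (4,3)  tX=0.7661 tY=2.7046  stride 1/|dx|=1.0353 1/|dy|=3.8637
    cross x-line → (3,3), t=0.7661
    cross x-line → (2,3), t=1.8014
    cross y-line → (2,4), t=2.7046
    cross x-line → (1,4), t=2.8367
    cross x-line → (0,4), t=3.8719 (wall)
  → r_1 = 3.8719
beam 2: φ=90°, α=255°
  d=(-0.2588,-0.9659)  start (4,3)  tX=2.8591 tY=0.3106  stride 1/|dx|=3.8637 1/|dy|=1.0353
    cross y-line → (4,2), t=0.3106 (wall)
  → r_2 = 0.3106
beam 3: φ=180°, α=345°
  d=(0.9659,-0.2588)  start (4,3)  tX=0.2692 tY=1.1591  stride 1/|dx|=1.0353 1/|dy|=3.8637
    cross x-line → (5,3), t=0.2692
    cross y-line → (5,2), t=1.1591
    cross x-line → (6,2), t=1.3044
    cross x-line → (7,2), t=2.3397 (wall)
  → r_3 = 2.3397
beam 4: φ=270°, α=75°
  d=(0.2588,0.9659)  start (4,3)  tX=1.0046 tY=0.7247  stride 1/|dx|=3.8637 1/|dy|=1.0353
    cross y-line → (4,4), t=0.7247
    cross x-line → (5,4), t=1.0046
    cross y-line → (5,5), t=1.7600
    cross y-line → (5,6), t=2.7952 (wall)
  → r_4 = 2.7952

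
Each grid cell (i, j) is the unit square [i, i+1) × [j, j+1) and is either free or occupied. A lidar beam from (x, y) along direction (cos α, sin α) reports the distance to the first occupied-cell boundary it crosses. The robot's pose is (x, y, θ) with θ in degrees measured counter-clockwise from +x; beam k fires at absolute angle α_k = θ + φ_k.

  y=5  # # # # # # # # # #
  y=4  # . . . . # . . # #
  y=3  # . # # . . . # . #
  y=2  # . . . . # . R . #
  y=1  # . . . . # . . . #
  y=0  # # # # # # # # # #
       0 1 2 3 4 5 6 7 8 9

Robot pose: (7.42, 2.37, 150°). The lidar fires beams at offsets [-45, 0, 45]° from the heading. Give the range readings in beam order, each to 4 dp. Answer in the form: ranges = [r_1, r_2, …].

ranges = [0.6522, 5.2600, 1.4701]

beam 1: φ=-45°, α=105°
  direction (-0.2588, 0.9659); cell (7,2); t to first gridline: x 1.6228, y 0.6522 (then +3.8637 / +1.0353)
    (7,3) via y @ 0.6522  # hit
  → r_1 = 0.6522
beam 2: φ=0°, α=150°
  direction (-0.8660, 0.5000); cell (7,2); t to first gridline: x 0.4850, y 1.2600 (then +1.1547 / +2.0000)
    (6,2) via x @ 0.4850
    (6,3) via y @ 1.2600
    (5,3) via x @ 1.6397
    (4,3) via x @ 2.7944
    (4,4) via y @ 3.2600
    (3,4) via x @ 3.9491
    (2,4) via x @ 5.1038
    (2,5) via y @ 5.2600  # hit
  → r_2 = 5.2600
beam 3: φ=45°, α=195°
  direction (-0.9659, -0.2588); cell (7,2); t to first gridline: x 0.4348, y 1.4296 (then +1.0353 / +3.8637)
    (6,2) via x @ 0.4348
    (6,1) via y @ 1.4296
    (5,1) via x @ 1.4701  # hit
  → r_3 = 1.4701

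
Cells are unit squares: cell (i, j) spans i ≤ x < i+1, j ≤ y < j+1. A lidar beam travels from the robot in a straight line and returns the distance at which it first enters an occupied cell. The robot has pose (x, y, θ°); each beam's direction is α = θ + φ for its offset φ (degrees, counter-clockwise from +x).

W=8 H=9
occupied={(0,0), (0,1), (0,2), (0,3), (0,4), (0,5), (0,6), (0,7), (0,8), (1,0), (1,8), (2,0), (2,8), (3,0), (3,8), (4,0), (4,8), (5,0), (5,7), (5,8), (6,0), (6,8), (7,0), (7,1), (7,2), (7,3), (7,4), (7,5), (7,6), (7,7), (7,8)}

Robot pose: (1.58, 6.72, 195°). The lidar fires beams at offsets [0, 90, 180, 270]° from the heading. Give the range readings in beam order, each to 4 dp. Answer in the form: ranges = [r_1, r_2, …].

ranges = [0.6005, 5.9218, 3.5406, 1.3252]

beam 1: φ=0°, α=195°
  direction (-0.9659, -0.2588); cell (1,6); t to first gridline: x 0.6005, y 2.7819 (then +1.0353 / +3.8637)
    (0,6) via x @ 0.6005  # hit
  → r_1 = 0.6005
beam 2: φ=90°, α=285°
  direction (0.2588, -0.9659); cell (1,6); t to first gridline: x 1.6228, y 0.7454 (then +3.8637 / +1.0353)
    (1,5) via y @ 0.7454
    (2,5) via x @ 1.6228
    (2,4) via y @ 1.7807
    (2,3) via y @ 2.8160
    (2,2) via y @ 3.8512
    (2,1) via y @ 4.8865
    (3,1) via x @ 5.4865
    (3,0) via y @ 5.9218  # hit
  → r_2 = 5.9218
beam 3: φ=180°, α=15°
  direction (0.9659, 0.2588); cell (1,6); t to first gridline: x 0.4348, y 1.0818 (then +1.0353 / +3.8637)
    (2,6) via x @ 0.4348
    (2,7) via y @ 1.0818
    (3,7) via x @ 1.4701
    (4,7) via x @ 2.5054
    (5,7) via x @ 3.5406  # hit
  → r_3 = 3.5406
beam 4: φ=270°, α=105°
  direction (-0.2588, 0.9659); cell (1,6); t to first gridline: x 2.2409, y 0.2899 (then +3.8637 / +1.0353)
    (1,7) via y @ 0.2899
    (1,8) via y @ 1.3252  # hit
  → r_4 = 1.3252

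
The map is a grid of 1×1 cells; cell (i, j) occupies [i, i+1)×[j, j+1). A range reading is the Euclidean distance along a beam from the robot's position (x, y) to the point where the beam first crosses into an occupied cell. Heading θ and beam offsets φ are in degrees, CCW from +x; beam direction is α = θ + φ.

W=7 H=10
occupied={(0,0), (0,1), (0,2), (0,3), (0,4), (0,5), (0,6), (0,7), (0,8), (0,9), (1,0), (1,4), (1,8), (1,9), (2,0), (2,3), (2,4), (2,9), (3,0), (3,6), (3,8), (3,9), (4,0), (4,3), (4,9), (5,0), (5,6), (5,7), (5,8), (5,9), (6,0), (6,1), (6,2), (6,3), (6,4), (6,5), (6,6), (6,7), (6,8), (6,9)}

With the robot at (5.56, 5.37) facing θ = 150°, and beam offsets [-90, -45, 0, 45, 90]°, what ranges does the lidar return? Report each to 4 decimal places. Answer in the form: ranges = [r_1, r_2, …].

ranges = [0.7275, 0.6522, 1.8013, 2.6503, 1.5819]

beam 1: φ=-90°, α=60°
  cosα=0.5000 sinα=0.8660 | (5,5) | tMaxX 0.8800 tMaxY 0.7275 | tΔX 2.0000 tΔY 1.1547
    t=0.7275 [y] (5,6) — stop
  → r_1 = 0.7275
beam 2: φ=-45°, α=105°
  cosα=-0.2588 sinα=0.9659 | (5,5) | tMaxX 2.1637 tMaxY 0.6522 | tΔX 3.8637 tΔY 1.0353
    t=0.6522 [y] (5,6) — stop
  → r_2 = 0.6522
beam 3: φ=0°, α=150°
  cosα=-0.8660 sinα=0.5000 | (5,5) | tMaxX 0.6466 tMaxY 1.2600 | tΔX 1.1547 tΔY 2.0000
    t=0.6466 [x] (4,5)
    t=1.2600 [y] (4,6)
    t=1.8013 [x] (3,6) — stop
  → r_3 = 1.8013
beam 4: φ=45°, α=195°
  cosα=-0.9659 sinα=-0.2588 | (5,5) | tMaxX 0.5798 tMaxY 1.4296 | tΔX 1.0353 tΔY 3.8637
    t=0.5798 [x] (4,5)
    t=1.4296 [y] (4,4)
    t=1.6150 [x] (3,4)
    t=2.6503 [x] (2,4) — stop
  → r_4 = 2.6503
beam 5: φ=90°, α=240°
  cosα=-0.5000 sinα=-0.8660 | (5,5) | tMaxX 1.1200 tMaxY 0.4272 | tΔX 2.0000 tΔY 1.1547
    t=0.4272 [y] (5,4)
    t=1.1200 [x] (4,4)
    t=1.5819 [y] (4,3) — stop
  → r_5 = 1.5819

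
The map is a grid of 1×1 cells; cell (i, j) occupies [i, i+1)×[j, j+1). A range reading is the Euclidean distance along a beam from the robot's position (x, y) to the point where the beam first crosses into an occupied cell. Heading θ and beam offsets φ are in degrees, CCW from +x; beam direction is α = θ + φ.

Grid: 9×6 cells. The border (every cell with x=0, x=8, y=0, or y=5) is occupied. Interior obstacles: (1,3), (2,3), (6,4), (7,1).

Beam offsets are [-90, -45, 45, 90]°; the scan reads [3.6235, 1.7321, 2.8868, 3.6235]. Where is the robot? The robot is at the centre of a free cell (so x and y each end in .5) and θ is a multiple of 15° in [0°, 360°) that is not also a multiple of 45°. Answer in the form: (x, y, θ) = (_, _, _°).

(x, y, θ) = (4.5, 2.5, 285°)

The pose lattice has 24·16 = 384 candidates. Test each by forward raycasting.
  (1.5, 2.5, 150°): beam 1 = 0.5774 ≠ 3.6235 ✗
  (5.5, 3.5, 210°): beam 1 = 1.7321 ≠ 3.6235 ✗
  (2.5, 2.5, 255°): beam 1 = 1.5529 ≠ 3.6235 ✗
  (4.5, 4.5, 75°): beam 1 = 1.5529 ≠ 3.6235 ✗
  …
  (4.5, 2.5, 285°): r_1=3.6235, r_2=1.7321, r_3=2.8868, r_4=3.6235 — all match ✓
Unique over the lattice → pose = (4.5, 2.5, 285°).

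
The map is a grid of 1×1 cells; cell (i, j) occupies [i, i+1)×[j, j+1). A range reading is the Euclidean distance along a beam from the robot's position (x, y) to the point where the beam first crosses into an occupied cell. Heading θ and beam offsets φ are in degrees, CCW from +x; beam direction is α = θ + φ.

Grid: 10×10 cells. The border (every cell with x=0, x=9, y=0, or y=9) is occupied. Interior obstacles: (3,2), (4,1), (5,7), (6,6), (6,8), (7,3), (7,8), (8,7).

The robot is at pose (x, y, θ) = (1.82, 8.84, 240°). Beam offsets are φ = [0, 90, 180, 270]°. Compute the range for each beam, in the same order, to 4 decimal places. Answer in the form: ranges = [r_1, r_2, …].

ranges = [1.6400, 3.6719, 0.1848, 0.3200]

beam 1: φ=0°, α=240°
  dir = (cos 240°, sin 240°) = (-0.5000, -0.8660); from cell (1,8)
  next x-line at t=1.6400, next y-line at t=0.9699; Δt_x=2.0000, Δt_y=1.1547
    y: enter (1,7) at t=0.9699
    x: enter (0,7) at t=1.6400 ← occupied
  → r_1 = 1.6400
beam 2: φ=90°, α=330°
  dir = (cos 330°, sin 330°) = (0.8660, -0.5000); from cell (1,8)
  next x-line at t=0.2078, next y-line at t=1.6800; Δt_x=1.1547, Δt_y=2.0000
    x: enter (2,8) at t=0.2078
    x: enter (3,8) at t=1.3625
    y: enter (3,7) at t=1.6800
    x: enter (4,7) at t=2.5172
    x: enter (5,7) at t=3.6719 ← occupied
  → r_2 = 3.6719
beam 3: φ=180°, α=60°
  dir = (cos 60°, sin 60°) = (0.5000, 0.8660); from cell (1,8)
  next x-line at t=0.3600, next y-line at t=0.1848; Δt_x=2.0000, Δt_y=1.1547
    y: enter (1,9) at t=0.1848 ← occupied
  → r_3 = 0.1848
beam 4: φ=270°, α=150°
  dir = (cos 150°, sin 150°) = (-0.8660, 0.5000); from cell (1,8)
  next x-line at t=0.9469, next y-line at t=0.3200; Δt_x=1.1547, Δt_y=2.0000
    y: enter (1,9) at t=0.3200 ← occupied
  → r_4 = 0.3200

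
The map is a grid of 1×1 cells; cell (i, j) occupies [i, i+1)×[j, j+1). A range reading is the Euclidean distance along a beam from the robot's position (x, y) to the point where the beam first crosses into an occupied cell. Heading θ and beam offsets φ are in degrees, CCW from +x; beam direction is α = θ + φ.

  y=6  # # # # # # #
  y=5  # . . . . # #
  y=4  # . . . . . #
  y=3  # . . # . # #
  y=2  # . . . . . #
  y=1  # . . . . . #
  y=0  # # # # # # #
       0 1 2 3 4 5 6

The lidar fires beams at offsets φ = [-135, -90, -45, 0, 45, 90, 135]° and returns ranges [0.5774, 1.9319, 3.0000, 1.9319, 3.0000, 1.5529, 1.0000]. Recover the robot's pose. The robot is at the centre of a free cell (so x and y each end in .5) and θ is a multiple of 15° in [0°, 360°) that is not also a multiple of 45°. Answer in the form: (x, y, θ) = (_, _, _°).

Enumerate (i+0.5, j+0.5, θ) over the 22 free cells and 16 admissible headings. For each, cast all 7 beams and compare to the given ranges.
  (2.5, 1.5, 255°): beam 1 = 3.0000 ≠ 0.5774 ✗
  (5.5, 1.5, 330°): beam 1 = 1.9319 ≠ 0.5774 ✗
  (1.5, 3.5, 330°): beam 1 = 0.5176 ≠ 0.5774 ✗
  (5.5, 4.5, 165°): beam 2 = 0.5176 ≠ 1.9319 ✗
  (1.5, 3.5, 60°): beam 1 = 2.5882 ≠ 0.5774 ✗
  …
  (2.5, 1.5, 75°): r_1=0.5774, r_2=1.9319, r_3=3.0000, r_4=1.9319, r_5=3.0000, r_6=1.5529, r_7=1.0000 — all match ✓
Unique over the lattice → pose = (2.5, 1.5, 75°).

(x, y, θ) = (2.5, 1.5, 75°)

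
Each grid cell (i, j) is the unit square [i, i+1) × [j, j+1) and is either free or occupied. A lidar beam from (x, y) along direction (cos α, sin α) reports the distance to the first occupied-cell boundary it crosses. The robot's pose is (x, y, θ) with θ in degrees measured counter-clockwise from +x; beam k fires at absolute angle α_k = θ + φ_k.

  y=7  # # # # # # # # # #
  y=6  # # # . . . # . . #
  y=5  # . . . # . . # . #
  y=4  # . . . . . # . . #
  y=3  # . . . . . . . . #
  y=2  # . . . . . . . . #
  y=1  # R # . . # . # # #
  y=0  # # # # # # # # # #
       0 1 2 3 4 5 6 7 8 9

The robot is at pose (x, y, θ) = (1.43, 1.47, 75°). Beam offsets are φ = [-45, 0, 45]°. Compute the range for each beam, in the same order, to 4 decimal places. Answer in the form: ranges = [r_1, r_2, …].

ranges = [0.6582, 4.6898, 0.8600]

beam 1: φ=-45°, α=30°
  d=(0.8660,0.5000)  start (1,1)  tX=0.6582 tY=1.0600  stride 1/|dx|=1.1547 1/|dy|=2.0000
    cross x-line → (2,1), t=0.6582 (wall)
  → r_1 = 0.6582
beam 2: φ=0°, α=75°
  d=(0.2588,0.9659)  start (1,1)  tX=2.2023 tY=0.5487  stride 1/|dx|=3.8637 1/|dy|=1.0353
    cross y-line → (1,2), t=0.5487
    cross y-line → (1,3), t=1.5840
    cross x-line → (2,3), t=2.2023
    cross y-line → (2,4), t=2.6192
    cross y-line → (2,5), t=3.6545
    cross y-line → (2,6), t=4.6898 (wall)
  → r_2 = 4.6898
beam 3: φ=45°, α=120°
  d=(-0.5000,0.8660)  start (1,1)  tX=0.8600 tY=0.6120  stride 1/|dx|=2.0000 1/|dy|=1.1547
    cross y-line → (1,2), t=0.6120
    cross x-line → (0,2), t=0.8600 (wall)
  → r_3 = 0.8600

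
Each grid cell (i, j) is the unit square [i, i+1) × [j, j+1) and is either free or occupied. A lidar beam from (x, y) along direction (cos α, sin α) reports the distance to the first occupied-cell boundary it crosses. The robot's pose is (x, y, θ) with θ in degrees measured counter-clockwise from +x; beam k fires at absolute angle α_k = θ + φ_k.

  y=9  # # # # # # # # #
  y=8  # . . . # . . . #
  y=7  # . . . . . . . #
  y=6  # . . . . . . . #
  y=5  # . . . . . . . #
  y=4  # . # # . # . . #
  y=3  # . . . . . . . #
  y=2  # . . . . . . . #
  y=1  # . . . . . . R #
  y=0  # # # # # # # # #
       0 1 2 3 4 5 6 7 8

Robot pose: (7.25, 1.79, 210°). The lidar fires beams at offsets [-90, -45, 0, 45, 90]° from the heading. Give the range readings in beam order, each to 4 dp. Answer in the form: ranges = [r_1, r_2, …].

ranges = [2.5519, 6.4705, 1.5800, 0.8179, 0.9122]

beam 1: φ=-90°, α=120°
  dir = (cos 120°, sin 120°) = (-0.5000, 0.8660); from cell (7,1)
  next x-line at t=0.5000, next y-line at t=0.2425; Δt_x=2.0000, Δt_y=1.1547
    y: enter (7,2) at t=0.2425
    x: enter (6,2) at t=0.5000
    y: enter (6,3) at t=1.3972
    x: enter (5,3) at t=2.5000
    y: enter (5,4) at t=2.5519 ← occupied
  → r_1 = 2.5519
beam 2: φ=-45°, α=165°
  dir = (cos 165°, sin 165°) = (-0.9659, 0.2588); from cell (7,1)
  next x-line at t=0.2588, next y-line at t=0.8114; Δt_x=1.0353, Δt_y=3.8637
    x: enter (6,1) at t=0.2588
    y: enter (6,2) at t=0.8114
    x: enter (5,2) at t=1.2941
    x: enter (4,2) at t=2.3294
    x: enter (3,2) at t=3.3646
    x: enter (2,2) at t=4.3999
    y: enter (2,3) at t=4.6751
    x: enter (1,3) at t=5.4352
    x: enter (0,3) at t=6.4705 ← occupied
  → r_2 = 6.4705
beam 3: φ=0°, α=210°
  dir = (cos 210°, sin 210°) = (-0.8660, -0.5000); from cell (7,1)
  next x-line at t=0.2887, next y-line at t=1.5800; Δt_x=1.1547, Δt_y=2.0000
    x: enter (6,1) at t=0.2887
    x: enter (5,1) at t=1.4434
    y: enter (5,0) at t=1.5800 ← occupied
  → r_3 = 1.5800
beam 4: φ=45°, α=255°
  dir = (cos 255°, sin 255°) = (-0.2588, -0.9659); from cell (7,1)
  next x-line at t=0.9659, next y-line at t=0.8179; Δt_x=3.8637, Δt_y=1.0353
    y: enter (7,0) at t=0.8179 ← occupied
  → r_4 = 0.8179
beam 5: φ=90°, α=300°
  dir = (cos 300°, sin 300°) = (0.5000, -0.8660); from cell (7,1)
  next x-line at t=1.5000, next y-line at t=0.9122; Δt_x=2.0000, Δt_y=1.1547
    y: enter (7,0) at t=0.9122 ← occupied
  → r_5 = 0.9122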